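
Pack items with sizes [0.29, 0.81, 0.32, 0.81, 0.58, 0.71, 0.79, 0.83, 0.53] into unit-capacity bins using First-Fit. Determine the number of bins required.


Place items sequentially using First-Fit:
  Item 0.29 -> new Bin 1
  Item 0.81 -> new Bin 2
  Item 0.32 -> Bin 1 (now 0.61)
  Item 0.81 -> new Bin 3
  Item 0.58 -> new Bin 4
  Item 0.71 -> new Bin 5
  Item 0.79 -> new Bin 6
  Item 0.83 -> new Bin 7
  Item 0.53 -> new Bin 8
Total bins used = 8

8


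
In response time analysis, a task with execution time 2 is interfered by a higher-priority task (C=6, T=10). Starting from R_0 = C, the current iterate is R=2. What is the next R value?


R_next = C + ceil(R_prev / T_hp) * C_hp
ceil(2 / 10) = ceil(0.2) = 1
Interference = 1 * 6 = 6
R_next = 2 + 6 = 8

8


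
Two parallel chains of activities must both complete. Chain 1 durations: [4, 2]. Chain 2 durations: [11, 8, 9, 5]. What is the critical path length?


Path A total = 4 + 2 = 6
Path B total = 11 + 8 + 9 + 5 = 33
Critical path = longest path = max(6, 33) = 33

33


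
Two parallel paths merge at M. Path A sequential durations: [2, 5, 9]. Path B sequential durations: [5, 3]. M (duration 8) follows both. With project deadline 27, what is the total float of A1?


Forward pass: ES(A1) = sum of predecessors on chain A = 0
EF = ES + duration = 0 + 2 = 2
Backward pass: LF(M) = deadline = 27; LS(M) = 27 - 8 = 19
LF(A1) = LS(M) - sum(successors on chain A) = 19 - 14 = 5
LS = LF - duration = 5 - 2 = 3
Total float = LS - ES = 3 - 0 = 3

3


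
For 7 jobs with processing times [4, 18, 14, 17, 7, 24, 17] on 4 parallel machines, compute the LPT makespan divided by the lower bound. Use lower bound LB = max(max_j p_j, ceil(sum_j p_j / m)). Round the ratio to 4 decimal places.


LPT order: [24, 18, 17, 17, 14, 7, 4]
Machine loads after assignment: [24, 22, 31, 24]
LPT makespan = 31
Lower bound = max(max_job, ceil(total/4)) = max(24, 26) = 26
Ratio = 31 / 26 = 1.1923

1.1923


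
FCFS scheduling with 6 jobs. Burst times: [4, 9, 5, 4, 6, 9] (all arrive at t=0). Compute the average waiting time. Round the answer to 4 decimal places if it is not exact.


FCFS order (as given): [4, 9, 5, 4, 6, 9]
Waiting times:
  Job 1: wait = 0
  Job 2: wait = 4
  Job 3: wait = 13
  Job 4: wait = 18
  Job 5: wait = 22
  Job 6: wait = 28
Sum of waiting times = 85
Average waiting time = 85/6 = 14.1667

14.1667


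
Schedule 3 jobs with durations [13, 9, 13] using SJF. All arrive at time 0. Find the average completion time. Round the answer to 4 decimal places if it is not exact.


SJF order (ascending): [9, 13, 13]
Completion times:
  Job 1: burst=9, C=9
  Job 2: burst=13, C=22
  Job 3: burst=13, C=35
Average completion = 66/3 = 22.0

22.0


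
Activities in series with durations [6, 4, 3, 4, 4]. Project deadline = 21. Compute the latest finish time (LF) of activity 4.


LF(activity 4) = deadline - sum of successor durations
Successors: activities 5 through 5 with durations [4]
Sum of successor durations = 4
LF = 21 - 4 = 17

17


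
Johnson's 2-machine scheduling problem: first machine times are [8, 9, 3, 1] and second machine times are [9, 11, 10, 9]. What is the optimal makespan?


Apply Johnson's rule:
  Group 1 (a <= b): [(4, 1, 9), (3, 3, 10), (1, 8, 9), (2, 9, 11)]
  Group 2 (a > b): []
Optimal job order: [4, 3, 1, 2]
Schedule:
  Job 4: M1 done at 1, M2 done at 10
  Job 3: M1 done at 4, M2 done at 20
  Job 1: M1 done at 12, M2 done at 29
  Job 2: M1 done at 21, M2 done at 40
Makespan = 40

40


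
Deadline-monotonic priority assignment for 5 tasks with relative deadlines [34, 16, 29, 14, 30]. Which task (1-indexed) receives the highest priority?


Sort tasks by relative deadline (ascending):
  Task 4: deadline = 14
  Task 2: deadline = 16
  Task 3: deadline = 29
  Task 5: deadline = 30
  Task 1: deadline = 34
Priority order (highest first): [4, 2, 3, 5, 1]
Highest priority task = 4

4


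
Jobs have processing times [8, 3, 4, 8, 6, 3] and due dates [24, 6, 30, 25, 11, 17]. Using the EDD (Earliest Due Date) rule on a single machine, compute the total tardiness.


Sort by due date (EDD order): [(3, 6), (6, 11), (3, 17), (8, 24), (8, 25), (4, 30)]
Compute completion times and tardiness:
  Job 1: p=3, d=6, C=3, tardiness=max(0,3-6)=0
  Job 2: p=6, d=11, C=9, tardiness=max(0,9-11)=0
  Job 3: p=3, d=17, C=12, tardiness=max(0,12-17)=0
  Job 4: p=8, d=24, C=20, tardiness=max(0,20-24)=0
  Job 5: p=8, d=25, C=28, tardiness=max(0,28-25)=3
  Job 6: p=4, d=30, C=32, tardiness=max(0,32-30)=2
Total tardiness = 5

5


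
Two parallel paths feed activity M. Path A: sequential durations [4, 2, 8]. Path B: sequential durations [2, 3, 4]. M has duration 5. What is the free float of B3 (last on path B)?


ES(B3) = sum of predecessors on chain B = 5
EF(B3) = ES + duration = 5 + 4 = 9
Successor of B3 is M. ES(M) = max(sum(A), sum(B)) = max(14, 9) = 14
Free float = ES(successor) - EF(current) = 14 - 9 = 5

5


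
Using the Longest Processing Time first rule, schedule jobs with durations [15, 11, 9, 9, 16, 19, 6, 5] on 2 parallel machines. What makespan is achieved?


Sort jobs in decreasing order (LPT): [19, 16, 15, 11, 9, 9, 6, 5]
Assign each job to the least loaded machine:
  Machine 1: jobs [19, 11, 9, 6], load = 45
  Machine 2: jobs [16, 15, 9, 5], load = 45
Makespan = max load = 45

45


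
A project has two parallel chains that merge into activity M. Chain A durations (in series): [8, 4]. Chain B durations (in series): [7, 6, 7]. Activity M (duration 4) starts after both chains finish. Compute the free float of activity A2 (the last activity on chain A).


ES(A2) = sum of predecessors on chain A = 8
EF(A2) = ES + duration = 8 + 4 = 12
Successor of A2 is M. ES(M) = max(sum(A), sum(B)) = max(12, 20) = 20
Free float = ES(successor) - EF(current) = 20 - 12 = 8

8


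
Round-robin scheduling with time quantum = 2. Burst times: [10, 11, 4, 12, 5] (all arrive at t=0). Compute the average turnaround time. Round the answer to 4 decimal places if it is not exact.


Time quantum = 2
Execution trace:
  J1 runs 2 units, time = 2
  J2 runs 2 units, time = 4
  J3 runs 2 units, time = 6
  J4 runs 2 units, time = 8
  J5 runs 2 units, time = 10
  J1 runs 2 units, time = 12
  J2 runs 2 units, time = 14
  J3 runs 2 units, time = 16
  J4 runs 2 units, time = 18
  J5 runs 2 units, time = 20
  J1 runs 2 units, time = 22
  J2 runs 2 units, time = 24
  J4 runs 2 units, time = 26
  J5 runs 1 units, time = 27
  J1 runs 2 units, time = 29
  J2 runs 2 units, time = 31
  J4 runs 2 units, time = 33
  J1 runs 2 units, time = 35
  J2 runs 2 units, time = 37
  J4 runs 2 units, time = 39
  J2 runs 1 units, time = 40
  J4 runs 2 units, time = 42
Finish times: [35, 40, 16, 42, 27]
Average turnaround = 160/5 = 32.0

32.0


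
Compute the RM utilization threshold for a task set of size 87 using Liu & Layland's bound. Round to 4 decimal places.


Compute 2^(1/87) = 1.0079990316
Subtract 1: 1.0079990316 - 1 = 0.0079990316
Multiply by n: 87 * 0.0079990316 = 0.6959157492
Round to 4 dp: 0.6959

0.6959


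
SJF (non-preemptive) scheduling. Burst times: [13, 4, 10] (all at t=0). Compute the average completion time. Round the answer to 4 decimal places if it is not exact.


SJF order (ascending): [4, 10, 13]
Completion times:
  Job 1: burst=4, C=4
  Job 2: burst=10, C=14
  Job 3: burst=13, C=27
Average completion = 45/3 = 15.0

15.0


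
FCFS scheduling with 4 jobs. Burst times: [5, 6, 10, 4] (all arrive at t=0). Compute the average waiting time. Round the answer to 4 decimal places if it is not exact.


FCFS order (as given): [5, 6, 10, 4]
Waiting times:
  Job 1: wait = 0
  Job 2: wait = 5
  Job 3: wait = 11
  Job 4: wait = 21
Sum of waiting times = 37
Average waiting time = 37/4 = 9.25

9.25


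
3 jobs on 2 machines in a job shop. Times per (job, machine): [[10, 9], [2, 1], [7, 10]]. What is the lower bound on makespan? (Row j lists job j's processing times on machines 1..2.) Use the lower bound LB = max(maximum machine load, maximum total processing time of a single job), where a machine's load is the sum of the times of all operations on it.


Machine loads:
  Machine 1: 10 + 2 + 7 = 19
  Machine 2: 9 + 1 + 10 = 20
Max machine load = 20
Job totals:
  Job 1: 19
  Job 2: 3
  Job 3: 17
Max job total = 19
Lower bound = max(20, 19) = 20

20


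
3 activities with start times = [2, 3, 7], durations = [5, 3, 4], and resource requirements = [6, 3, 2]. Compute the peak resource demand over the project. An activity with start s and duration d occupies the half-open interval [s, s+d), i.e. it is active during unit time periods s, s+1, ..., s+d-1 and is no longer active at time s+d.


Each activity i is active on [start_i, start_i + duration_i).
Compute total resource usage per time slot:
  t=0: active resources = [], total = 0
  t=1: active resources = [], total = 0
  t=2: active resources = [6], total = 6
  t=3: active resources = [6, 3], total = 9
  t=4: active resources = [6, 3], total = 9
  t=5: active resources = [6, 3], total = 9
  t=6: active resources = [6], total = 6
  t=7: active resources = [2], total = 2
  t=8: active resources = [2], total = 2
  t=9: active resources = [2], total = 2
  t=10: active resources = [2], total = 2
Peak resource demand = 9

9


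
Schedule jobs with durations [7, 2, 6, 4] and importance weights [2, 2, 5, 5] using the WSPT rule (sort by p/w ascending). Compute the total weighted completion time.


Compute p/w ratios and sort ascending (WSPT): [(4, 5), (2, 2), (6, 5), (7, 2)]
Compute weighted completion times:
  Job (p=4,w=5): C=4, w*C=5*4=20
  Job (p=2,w=2): C=6, w*C=2*6=12
  Job (p=6,w=5): C=12, w*C=5*12=60
  Job (p=7,w=2): C=19, w*C=2*19=38
Total weighted completion time = 130

130


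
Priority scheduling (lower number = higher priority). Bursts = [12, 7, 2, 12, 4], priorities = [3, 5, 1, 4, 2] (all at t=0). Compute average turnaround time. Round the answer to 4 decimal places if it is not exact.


Sort by priority (ascending = highest first):
Order: [(1, 2), (2, 4), (3, 12), (4, 12), (5, 7)]
Completion times:
  Priority 1, burst=2, C=2
  Priority 2, burst=4, C=6
  Priority 3, burst=12, C=18
  Priority 4, burst=12, C=30
  Priority 5, burst=7, C=37
Average turnaround = 93/5 = 18.6

18.6


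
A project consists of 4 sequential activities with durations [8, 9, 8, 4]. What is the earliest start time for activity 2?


Activity 2 starts after activities 1 through 1 complete.
Predecessor durations: [8]
ES = 8 = 8

8


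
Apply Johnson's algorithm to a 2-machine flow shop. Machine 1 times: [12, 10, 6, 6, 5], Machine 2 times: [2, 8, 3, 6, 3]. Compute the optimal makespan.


Apply Johnson's rule:
  Group 1 (a <= b): [(4, 6, 6)]
  Group 2 (a > b): [(2, 10, 8), (3, 6, 3), (5, 5, 3), (1, 12, 2)]
Optimal job order: [4, 2, 3, 5, 1]
Schedule:
  Job 4: M1 done at 6, M2 done at 12
  Job 2: M1 done at 16, M2 done at 24
  Job 3: M1 done at 22, M2 done at 27
  Job 5: M1 done at 27, M2 done at 30
  Job 1: M1 done at 39, M2 done at 41
Makespan = 41

41


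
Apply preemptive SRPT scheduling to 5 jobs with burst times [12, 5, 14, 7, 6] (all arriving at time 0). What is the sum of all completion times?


Since all jobs arrive at t=0, SRPT equals SPT ordering.
SPT order: [5, 6, 7, 12, 14]
Completion times:
  Job 1: p=5, C=5
  Job 2: p=6, C=11
  Job 3: p=7, C=18
  Job 4: p=12, C=30
  Job 5: p=14, C=44
Total completion time = 5 + 11 + 18 + 30 + 44 = 108

108


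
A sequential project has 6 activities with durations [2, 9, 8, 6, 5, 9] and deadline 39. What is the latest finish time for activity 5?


LF(activity 5) = deadline - sum of successor durations
Successors: activities 6 through 6 with durations [9]
Sum of successor durations = 9
LF = 39 - 9 = 30

30


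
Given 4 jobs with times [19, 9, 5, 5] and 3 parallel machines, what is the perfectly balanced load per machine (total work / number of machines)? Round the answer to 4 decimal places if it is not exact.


Total processing time = 19 + 9 + 5 + 5 = 38
Number of machines = 3
Ideal balanced load = 38 / 3 = 12.6667

12.6667


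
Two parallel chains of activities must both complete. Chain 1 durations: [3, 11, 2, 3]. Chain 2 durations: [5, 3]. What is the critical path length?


Path A total = 3 + 11 + 2 + 3 = 19
Path B total = 5 + 3 = 8
Critical path = longest path = max(19, 8) = 19

19


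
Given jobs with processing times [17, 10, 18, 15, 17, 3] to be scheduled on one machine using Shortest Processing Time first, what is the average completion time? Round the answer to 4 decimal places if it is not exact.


Sort jobs by processing time (SPT order): [3, 10, 15, 17, 17, 18]
Compute completion times sequentially:
  Job 1: processing = 3, completes at 3
  Job 2: processing = 10, completes at 13
  Job 3: processing = 15, completes at 28
  Job 4: processing = 17, completes at 45
  Job 5: processing = 17, completes at 62
  Job 6: processing = 18, completes at 80
Sum of completion times = 231
Average completion time = 231/6 = 38.5

38.5


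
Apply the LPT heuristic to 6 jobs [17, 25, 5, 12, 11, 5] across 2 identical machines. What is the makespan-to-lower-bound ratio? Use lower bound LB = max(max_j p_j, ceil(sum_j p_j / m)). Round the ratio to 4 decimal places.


LPT order: [25, 17, 12, 11, 5, 5]
Machine loads after assignment: [36, 39]
LPT makespan = 39
Lower bound = max(max_job, ceil(total/2)) = max(25, 38) = 38
Ratio = 39 / 38 = 1.0263

1.0263


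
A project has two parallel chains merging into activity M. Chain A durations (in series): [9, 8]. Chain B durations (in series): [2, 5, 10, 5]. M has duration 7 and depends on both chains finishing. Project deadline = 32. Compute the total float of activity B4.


Forward pass: ES(B4) = sum of predecessors on chain B = 17
EF = ES + duration = 17 + 5 = 22
Backward pass: LF(M) = deadline = 32; LS(M) = 32 - 7 = 25
LF(B4) = LS(M) - sum(successors on chain B) = 25 - 0 = 25
LS = LF - duration = 25 - 5 = 20
Total float = LS - ES = 20 - 17 = 3

3


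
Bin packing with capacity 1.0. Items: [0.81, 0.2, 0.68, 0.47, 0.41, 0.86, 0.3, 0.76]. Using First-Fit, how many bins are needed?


Place items sequentially using First-Fit:
  Item 0.81 -> new Bin 1
  Item 0.2 -> new Bin 2
  Item 0.68 -> Bin 2 (now 0.88)
  Item 0.47 -> new Bin 3
  Item 0.41 -> Bin 3 (now 0.88)
  Item 0.86 -> new Bin 4
  Item 0.3 -> new Bin 5
  Item 0.76 -> new Bin 6
Total bins used = 6

6


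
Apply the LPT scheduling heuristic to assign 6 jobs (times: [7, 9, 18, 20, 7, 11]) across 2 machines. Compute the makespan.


Sort jobs in decreasing order (LPT): [20, 18, 11, 9, 7, 7]
Assign each job to the least loaded machine:
  Machine 1: jobs [20, 9, 7], load = 36
  Machine 2: jobs [18, 11, 7], load = 36
Makespan = max load = 36

36


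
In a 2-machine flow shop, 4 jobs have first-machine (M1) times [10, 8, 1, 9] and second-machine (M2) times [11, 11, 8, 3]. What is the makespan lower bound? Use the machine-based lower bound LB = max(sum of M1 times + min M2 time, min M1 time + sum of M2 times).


LB1 = sum(M1 times) + min(M2 times) = 28 + 3 = 31
LB2 = min(M1 times) + sum(M2 times) = 1 + 33 = 34
Lower bound = max(LB1, LB2) = max(31, 34) = 34

34


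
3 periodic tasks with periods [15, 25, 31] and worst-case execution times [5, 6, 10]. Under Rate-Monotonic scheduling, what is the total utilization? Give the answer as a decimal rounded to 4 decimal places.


Compute individual utilizations (exact fractions):
  Task 1: C/T = 5/15 = 1/3 (approx. 0.3333)
  Task 2: C/T = 6/25 (approx. 0.24)
  Task 3: C/T = 10/31 (approx. 0.3226)
Total utilization U = 1/3 + 6/25 + 10/31 = 2083/2325
Rounded to 4 decimal places: U = 0.8959
RM (Liu & Layland) bound for 3 tasks = 0.779763; compare with U = 2083/2325 (approx. 0.895914)
bound < U <= 1, so the RM sufficient condition is not met (inconclusive; an exact test such as response-time analysis is needed).

0.8959


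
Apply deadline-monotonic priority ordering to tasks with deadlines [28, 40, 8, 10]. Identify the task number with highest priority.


Sort tasks by relative deadline (ascending):
  Task 3: deadline = 8
  Task 4: deadline = 10
  Task 1: deadline = 28
  Task 2: deadline = 40
Priority order (highest first): [3, 4, 1, 2]
Highest priority task = 3

3


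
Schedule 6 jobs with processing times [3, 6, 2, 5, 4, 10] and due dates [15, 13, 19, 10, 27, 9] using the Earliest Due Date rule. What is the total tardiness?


Sort by due date (EDD order): [(10, 9), (5, 10), (6, 13), (3, 15), (2, 19), (4, 27)]
Compute completion times and tardiness:
  Job 1: p=10, d=9, C=10, tardiness=max(0,10-9)=1
  Job 2: p=5, d=10, C=15, tardiness=max(0,15-10)=5
  Job 3: p=6, d=13, C=21, tardiness=max(0,21-13)=8
  Job 4: p=3, d=15, C=24, tardiness=max(0,24-15)=9
  Job 5: p=2, d=19, C=26, tardiness=max(0,26-19)=7
  Job 6: p=4, d=27, C=30, tardiness=max(0,30-27)=3
Total tardiness = 33

33


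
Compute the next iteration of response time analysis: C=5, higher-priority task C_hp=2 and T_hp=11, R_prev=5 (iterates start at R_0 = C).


R_next = C + ceil(R_prev / T_hp) * C_hp
ceil(5 / 11) = ceil(0.4545) = 1
Interference = 1 * 2 = 2
R_next = 5 + 2 = 7

7


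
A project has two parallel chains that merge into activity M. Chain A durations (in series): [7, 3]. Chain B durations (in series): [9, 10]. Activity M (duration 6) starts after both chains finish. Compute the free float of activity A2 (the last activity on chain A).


ES(A2) = sum of predecessors on chain A = 7
EF(A2) = ES + duration = 7 + 3 = 10
Successor of A2 is M. ES(M) = max(sum(A), sum(B)) = max(10, 19) = 19
Free float = ES(successor) - EF(current) = 19 - 10 = 9

9


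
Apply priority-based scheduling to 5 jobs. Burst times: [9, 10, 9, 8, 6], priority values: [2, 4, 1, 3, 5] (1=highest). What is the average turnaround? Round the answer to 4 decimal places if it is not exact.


Sort by priority (ascending = highest first):
Order: [(1, 9), (2, 9), (3, 8), (4, 10), (5, 6)]
Completion times:
  Priority 1, burst=9, C=9
  Priority 2, burst=9, C=18
  Priority 3, burst=8, C=26
  Priority 4, burst=10, C=36
  Priority 5, burst=6, C=42
Average turnaround = 131/5 = 26.2

26.2


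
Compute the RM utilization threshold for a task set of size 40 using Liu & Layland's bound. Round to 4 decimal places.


Compute 2^(1/40) = 1.0174796921
Subtract 1: 1.0174796921 - 1 = 0.0174796921
Multiply by n: 40 * 0.0174796921 = 0.6991876840
Round to 4 dp: 0.6992

0.6992


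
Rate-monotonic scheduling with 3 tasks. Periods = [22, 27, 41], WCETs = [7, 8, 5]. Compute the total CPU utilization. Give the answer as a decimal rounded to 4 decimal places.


Compute individual utilizations (exact fractions):
  Task 1: C/T = 7/22 (approx. 0.3182)
  Task 2: C/T = 8/27 (approx. 0.2963)
  Task 3: C/T = 5/41 (approx. 0.122)
Total utilization U = 7/22 + 8/27 + 5/41 = 17935/24354
Rounded to 4 decimal places: U = 0.7364
RM (Liu & Layland) bound for 3 tasks = 0.779763; compare with U = 17935/24354 (approx. 0.736429)
U <= bound, so schedulable by RM sufficient condition.

0.7364


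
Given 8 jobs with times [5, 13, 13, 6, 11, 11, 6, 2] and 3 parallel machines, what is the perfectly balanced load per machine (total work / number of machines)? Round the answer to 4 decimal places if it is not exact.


Total processing time = 5 + 13 + 13 + 6 + 11 + 11 + 6 + 2 = 67
Number of machines = 3
Ideal balanced load = 67 / 3 = 22.3333

22.3333


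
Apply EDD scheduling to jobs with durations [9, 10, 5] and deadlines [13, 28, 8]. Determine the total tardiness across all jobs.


Sort by due date (EDD order): [(5, 8), (9, 13), (10, 28)]
Compute completion times and tardiness:
  Job 1: p=5, d=8, C=5, tardiness=max(0,5-8)=0
  Job 2: p=9, d=13, C=14, tardiness=max(0,14-13)=1
  Job 3: p=10, d=28, C=24, tardiness=max(0,24-28)=0
Total tardiness = 1

1


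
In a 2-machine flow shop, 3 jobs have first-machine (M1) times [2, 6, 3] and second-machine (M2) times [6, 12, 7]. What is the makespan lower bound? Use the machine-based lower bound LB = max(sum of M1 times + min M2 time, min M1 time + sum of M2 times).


LB1 = sum(M1 times) + min(M2 times) = 11 + 6 = 17
LB2 = min(M1 times) + sum(M2 times) = 2 + 25 = 27
Lower bound = max(LB1, LB2) = max(17, 27) = 27

27


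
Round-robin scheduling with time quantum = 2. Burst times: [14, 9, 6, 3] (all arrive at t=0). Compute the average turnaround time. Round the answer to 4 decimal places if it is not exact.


Time quantum = 2
Execution trace:
  J1 runs 2 units, time = 2
  J2 runs 2 units, time = 4
  J3 runs 2 units, time = 6
  J4 runs 2 units, time = 8
  J1 runs 2 units, time = 10
  J2 runs 2 units, time = 12
  J3 runs 2 units, time = 14
  J4 runs 1 units, time = 15
  J1 runs 2 units, time = 17
  J2 runs 2 units, time = 19
  J3 runs 2 units, time = 21
  J1 runs 2 units, time = 23
  J2 runs 2 units, time = 25
  J1 runs 2 units, time = 27
  J2 runs 1 units, time = 28
  J1 runs 2 units, time = 30
  J1 runs 2 units, time = 32
Finish times: [32, 28, 21, 15]
Average turnaround = 96/4 = 24.0

24.0


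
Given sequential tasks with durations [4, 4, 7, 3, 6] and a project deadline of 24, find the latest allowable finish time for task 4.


LF(activity 4) = deadline - sum of successor durations
Successors: activities 5 through 5 with durations [6]
Sum of successor durations = 6
LF = 24 - 6 = 18

18


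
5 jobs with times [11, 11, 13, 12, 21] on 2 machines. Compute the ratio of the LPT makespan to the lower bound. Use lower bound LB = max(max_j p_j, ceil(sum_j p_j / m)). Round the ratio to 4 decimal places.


LPT order: [21, 13, 12, 11, 11]
Machine loads after assignment: [32, 36]
LPT makespan = 36
Lower bound = max(max_job, ceil(total/2)) = max(21, 34) = 34
Ratio = 36 / 34 = 1.0588

1.0588


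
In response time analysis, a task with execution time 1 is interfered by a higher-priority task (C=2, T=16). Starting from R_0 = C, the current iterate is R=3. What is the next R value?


R_next = C + ceil(R_prev / T_hp) * C_hp
ceil(3 / 16) = ceil(0.1875) = 1
Interference = 1 * 2 = 2
R_next = 1 + 2 = 3
R_next = R_prev, so the iteration has converged (response time = 3).

3


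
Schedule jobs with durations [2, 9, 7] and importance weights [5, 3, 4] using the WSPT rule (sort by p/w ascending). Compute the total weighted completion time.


Compute p/w ratios and sort ascending (WSPT): [(2, 5), (7, 4), (9, 3)]
Compute weighted completion times:
  Job (p=2,w=5): C=2, w*C=5*2=10
  Job (p=7,w=4): C=9, w*C=4*9=36
  Job (p=9,w=3): C=18, w*C=3*18=54
Total weighted completion time = 100

100


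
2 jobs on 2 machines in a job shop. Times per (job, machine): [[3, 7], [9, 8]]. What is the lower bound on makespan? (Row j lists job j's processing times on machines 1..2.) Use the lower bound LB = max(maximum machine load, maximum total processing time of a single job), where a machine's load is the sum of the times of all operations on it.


Machine loads:
  Machine 1: 3 + 9 = 12
  Machine 2: 7 + 8 = 15
Max machine load = 15
Job totals:
  Job 1: 10
  Job 2: 17
Max job total = 17
Lower bound = max(15, 17) = 17

17


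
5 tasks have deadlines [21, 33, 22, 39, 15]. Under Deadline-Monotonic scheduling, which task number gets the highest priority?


Sort tasks by relative deadline (ascending):
  Task 5: deadline = 15
  Task 1: deadline = 21
  Task 3: deadline = 22
  Task 2: deadline = 33
  Task 4: deadline = 39
Priority order (highest first): [5, 1, 3, 2, 4]
Highest priority task = 5

5


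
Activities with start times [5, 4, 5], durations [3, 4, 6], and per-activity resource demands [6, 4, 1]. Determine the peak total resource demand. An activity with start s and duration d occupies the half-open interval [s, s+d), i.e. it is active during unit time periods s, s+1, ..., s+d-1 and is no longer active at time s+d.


Each activity i is active on [start_i, start_i + duration_i).
Compute total resource usage per time slot:
  t=0: active resources = [], total = 0
  t=1: active resources = [], total = 0
  t=2: active resources = [], total = 0
  t=3: active resources = [], total = 0
  t=4: active resources = [4], total = 4
  t=5: active resources = [6, 4, 1], total = 11
  t=6: active resources = [6, 4, 1], total = 11
  t=7: active resources = [6, 4, 1], total = 11
  t=8: active resources = [1], total = 1
  t=9: active resources = [1], total = 1
  t=10: active resources = [1], total = 1
Peak resource demand = 11

11


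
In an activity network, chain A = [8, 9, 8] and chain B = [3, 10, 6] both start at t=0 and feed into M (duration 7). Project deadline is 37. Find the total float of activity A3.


Forward pass: ES(A3) = sum of predecessors on chain A = 17
EF = ES + duration = 17 + 8 = 25
Backward pass: LF(M) = deadline = 37; LS(M) = 37 - 7 = 30
LF(A3) = LS(M) - sum(successors on chain A) = 30 - 0 = 30
LS = LF - duration = 30 - 8 = 22
Total float = LS - ES = 22 - 17 = 5

5


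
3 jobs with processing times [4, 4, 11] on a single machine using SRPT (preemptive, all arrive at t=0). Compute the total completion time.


Since all jobs arrive at t=0, SRPT equals SPT ordering.
SPT order: [4, 4, 11]
Completion times:
  Job 1: p=4, C=4
  Job 2: p=4, C=8
  Job 3: p=11, C=19
Total completion time = 4 + 8 + 19 = 31

31


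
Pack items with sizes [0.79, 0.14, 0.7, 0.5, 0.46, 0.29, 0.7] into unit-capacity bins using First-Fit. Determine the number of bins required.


Place items sequentially using First-Fit:
  Item 0.79 -> new Bin 1
  Item 0.14 -> Bin 1 (now 0.93)
  Item 0.7 -> new Bin 2
  Item 0.5 -> new Bin 3
  Item 0.46 -> Bin 3 (now 0.96)
  Item 0.29 -> Bin 2 (now 0.99)
  Item 0.7 -> new Bin 4
Total bins used = 4

4


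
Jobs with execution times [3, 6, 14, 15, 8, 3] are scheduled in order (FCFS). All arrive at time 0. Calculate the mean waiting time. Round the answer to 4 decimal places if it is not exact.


FCFS order (as given): [3, 6, 14, 15, 8, 3]
Waiting times:
  Job 1: wait = 0
  Job 2: wait = 3
  Job 3: wait = 9
  Job 4: wait = 23
  Job 5: wait = 38
  Job 6: wait = 46
Sum of waiting times = 119
Average waiting time = 119/6 = 19.8333

19.8333


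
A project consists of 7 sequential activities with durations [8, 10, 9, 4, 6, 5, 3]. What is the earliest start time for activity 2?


Activity 2 starts after activities 1 through 1 complete.
Predecessor durations: [8]
ES = 8 = 8

8


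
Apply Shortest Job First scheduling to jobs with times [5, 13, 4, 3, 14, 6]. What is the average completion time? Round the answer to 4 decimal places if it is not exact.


SJF order (ascending): [3, 4, 5, 6, 13, 14]
Completion times:
  Job 1: burst=3, C=3
  Job 2: burst=4, C=7
  Job 3: burst=5, C=12
  Job 4: burst=6, C=18
  Job 5: burst=13, C=31
  Job 6: burst=14, C=45
Average completion = 116/6 = 19.3333

19.3333


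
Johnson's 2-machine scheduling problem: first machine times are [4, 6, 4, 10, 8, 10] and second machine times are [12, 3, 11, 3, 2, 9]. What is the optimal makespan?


Apply Johnson's rule:
  Group 1 (a <= b): [(1, 4, 12), (3, 4, 11)]
  Group 2 (a > b): [(6, 10, 9), (2, 6, 3), (4, 10, 3), (5, 8, 2)]
Optimal job order: [1, 3, 6, 2, 4, 5]
Schedule:
  Job 1: M1 done at 4, M2 done at 16
  Job 3: M1 done at 8, M2 done at 27
  Job 6: M1 done at 18, M2 done at 36
  Job 2: M1 done at 24, M2 done at 39
  Job 4: M1 done at 34, M2 done at 42
  Job 5: M1 done at 42, M2 done at 44
Makespan = 44

44


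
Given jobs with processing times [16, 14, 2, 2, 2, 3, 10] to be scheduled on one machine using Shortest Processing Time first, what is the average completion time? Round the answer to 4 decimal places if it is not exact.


Sort jobs by processing time (SPT order): [2, 2, 2, 3, 10, 14, 16]
Compute completion times sequentially:
  Job 1: processing = 2, completes at 2
  Job 2: processing = 2, completes at 4
  Job 3: processing = 2, completes at 6
  Job 4: processing = 3, completes at 9
  Job 5: processing = 10, completes at 19
  Job 6: processing = 14, completes at 33
  Job 7: processing = 16, completes at 49
Sum of completion times = 122
Average completion time = 122/7 = 17.4286

17.4286


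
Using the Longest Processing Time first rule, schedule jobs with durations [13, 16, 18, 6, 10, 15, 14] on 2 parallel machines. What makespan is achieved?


Sort jobs in decreasing order (LPT): [18, 16, 15, 14, 13, 10, 6]
Assign each job to the least loaded machine:
  Machine 1: jobs [18, 14, 10, 6], load = 48
  Machine 2: jobs [16, 15, 13], load = 44
Makespan = max load = 48

48


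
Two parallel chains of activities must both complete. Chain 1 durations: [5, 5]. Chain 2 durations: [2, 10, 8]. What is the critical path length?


Path A total = 5 + 5 = 10
Path B total = 2 + 10 + 8 = 20
Critical path = longest path = max(10, 20) = 20

20


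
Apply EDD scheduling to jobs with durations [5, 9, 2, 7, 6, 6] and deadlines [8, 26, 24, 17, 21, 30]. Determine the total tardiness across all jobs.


Sort by due date (EDD order): [(5, 8), (7, 17), (6, 21), (2, 24), (9, 26), (6, 30)]
Compute completion times and tardiness:
  Job 1: p=5, d=8, C=5, tardiness=max(0,5-8)=0
  Job 2: p=7, d=17, C=12, tardiness=max(0,12-17)=0
  Job 3: p=6, d=21, C=18, tardiness=max(0,18-21)=0
  Job 4: p=2, d=24, C=20, tardiness=max(0,20-24)=0
  Job 5: p=9, d=26, C=29, tardiness=max(0,29-26)=3
  Job 6: p=6, d=30, C=35, tardiness=max(0,35-30)=5
Total tardiness = 8

8


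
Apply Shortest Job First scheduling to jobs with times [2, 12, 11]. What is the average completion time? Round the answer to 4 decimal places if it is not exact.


SJF order (ascending): [2, 11, 12]
Completion times:
  Job 1: burst=2, C=2
  Job 2: burst=11, C=13
  Job 3: burst=12, C=25
Average completion = 40/3 = 13.3333

13.3333


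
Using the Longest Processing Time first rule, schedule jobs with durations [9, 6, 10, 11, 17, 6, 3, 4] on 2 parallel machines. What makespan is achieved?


Sort jobs in decreasing order (LPT): [17, 11, 10, 9, 6, 6, 4, 3]
Assign each job to the least loaded machine:
  Machine 1: jobs [17, 9, 6], load = 32
  Machine 2: jobs [11, 10, 6, 4, 3], load = 34
Makespan = max load = 34

34


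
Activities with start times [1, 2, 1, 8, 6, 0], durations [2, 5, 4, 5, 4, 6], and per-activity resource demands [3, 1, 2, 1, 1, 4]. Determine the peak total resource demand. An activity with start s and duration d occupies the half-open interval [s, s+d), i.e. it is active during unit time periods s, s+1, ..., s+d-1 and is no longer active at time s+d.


Each activity i is active on [start_i, start_i + duration_i).
Compute total resource usage per time slot:
  t=0: active resources = [4], total = 4
  t=1: active resources = [3, 2, 4], total = 9
  t=2: active resources = [3, 1, 2, 4], total = 10
  t=3: active resources = [1, 2, 4], total = 7
  t=4: active resources = [1, 2, 4], total = 7
  t=5: active resources = [1, 4], total = 5
  t=6: active resources = [1, 1], total = 2
  t=7: active resources = [1], total = 1
  t=8: active resources = [1, 1], total = 2
  t=9: active resources = [1, 1], total = 2
  t=10: active resources = [1], total = 1
  t=11: active resources = [1], total = 1
  t=12: active resources = [1], total = 1
Peak resource demand = 10

10


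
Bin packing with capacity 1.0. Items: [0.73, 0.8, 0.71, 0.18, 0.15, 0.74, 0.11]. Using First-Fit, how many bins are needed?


Place items sequentially using First-Fit:
  Item 0.73 -> new Bin 1
  Item 0.8 -> new Bin 2
  Item 0.71 -> new Bin 3
  Item 0.18 -> Bin 1 (now 0.91)
  Item 0.15 -> Bin 2 (now 0.95)
  Item 0.74 -> new Bin 4
  Item 0.11 -> Bin 3 (now 0.82)
Total bins used = 4

4


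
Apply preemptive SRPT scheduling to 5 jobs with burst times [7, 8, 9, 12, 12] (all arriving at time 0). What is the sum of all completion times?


Since all jobs arrive at t=0, SRPT equals SPT ordering.
SPT order: [7, 8, 9, 12, 12]
Completion times:
  Job 1: p=7, C=7
  Job 2: p=8, C=15
  Job 3: p=9, C=24
  Job 4: p=12, C=36
  Job 5: p=12, C=48
Total completion time = 7 + 15 + 24 + 36 + 48 = 130

130


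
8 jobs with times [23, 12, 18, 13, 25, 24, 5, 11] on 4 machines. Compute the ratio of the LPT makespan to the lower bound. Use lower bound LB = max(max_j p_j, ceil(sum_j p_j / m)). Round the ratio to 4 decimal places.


LPT order: [25, 24, 23, 18, 13, 12, 11, 5]
Machine loads after assignment: [30, 35, 35, 31]
LPT makespan = 35
Lower bound = max(max_job, ceil(total/4)) = max(25, 33) = 33
Ratio = 35 / 33 = 1.0606

1.0606


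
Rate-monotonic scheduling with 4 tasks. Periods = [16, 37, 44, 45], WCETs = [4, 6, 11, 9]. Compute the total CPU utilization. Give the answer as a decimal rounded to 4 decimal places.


Compute individual utilizations (exact fractions):
  Task 1: C/T = 4/16 = 1/4 (approx. 0.25)
  Task 2: C/T = 6/37 (approx. 0.1622)
  Task 3: C/T = 11/44 = 1/4 (approx. 0.25)
  Task 4: C/T = 9/45 = 1/5 (approx. 0.2)
Total utilization U = 1/4 + 6/37 + 1/4 + 1/5 = 319/370
Rounded to 4 decimal places: U = 0.8622
RM (Liu & Layland) bound for 4 tasks = 0.756828; compare with U = 319/370 (approx. 0.862162)
bound < U <= 1, so the RM sufficient condition is not met (inconclusive; an exact test such as response-time analysis is needed).

0.8622


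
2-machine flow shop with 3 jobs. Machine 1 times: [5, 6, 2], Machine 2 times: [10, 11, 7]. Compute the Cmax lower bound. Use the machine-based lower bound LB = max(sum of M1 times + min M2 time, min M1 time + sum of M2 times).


LB1 = sum(M1 times) + min(M2 times) = 13 + 7 = 20
LB2 = min(M1 times) + sum(M2 times) = 2 + 28 = 30
Lower bound = max(LB1, LB2) = max(20, 30) = 30

30


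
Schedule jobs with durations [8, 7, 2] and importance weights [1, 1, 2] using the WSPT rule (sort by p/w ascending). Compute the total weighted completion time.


Compute p/w ratios and sort ascending (WSPT): [(2, 2), (7, 1), (8, 1)]
Compute weighted completion times:
  Job (p=2,w=2): C=2, w*C=2*2=4
  Job (p=7,w=1): C=9, w*C=1*9=9
  Job (p=8,w=1): C=17, w*C=1*17=17
Total weighted completion time = 30

30


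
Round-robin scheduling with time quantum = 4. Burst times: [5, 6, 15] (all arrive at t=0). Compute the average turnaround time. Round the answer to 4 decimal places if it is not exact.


Time quantum = 4
Execution trace:
  J1 runs 4 units, time = 4
  J2 runs 4 units, time = 8
  J3 runs 4 units, time = 12
  J1 runs 1 units, time = 13
  J2 runs 2 units, time = 15
  J3 runs 4 units, time = 19
  J3 runs 4 units, time = 23
  J3 runs 3 units, time = 26
Finish times: [13, 15, 26]
Average turnaround = 54/3 = 18.0

18.0


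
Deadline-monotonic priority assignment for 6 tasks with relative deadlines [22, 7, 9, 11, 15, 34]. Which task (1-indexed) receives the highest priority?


Sort tasks by relative deadline (ascending):
  Task 2: deadline = 7
  Task 3: deadline = 9
  Task 4: deadline = 11
  Task 5: deadline = 15
  Task 1: deadline = 22
  Task 6: deadline = 34
Priority order (highest first): [2, 3, 4, 5, 1, 6]
Highest priority task = 2

2


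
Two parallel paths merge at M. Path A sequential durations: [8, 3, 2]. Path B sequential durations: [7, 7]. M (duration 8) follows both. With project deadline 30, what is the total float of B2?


Forward pass: ES(B2) = sum of predecessors on chain B = 7
EF = ES + duration = 7 + 7 = 14
Backward pass: LF(M) = deadline = 30; LS(M) = 30 - 8 = 22
LF(B2) = LS(M) - sum(successors on chain B) = 22 - 0 = 22
LS = LF - duration = 22 - 7 = 15
Total float = LS - ES = 15 - 7 = 8

8


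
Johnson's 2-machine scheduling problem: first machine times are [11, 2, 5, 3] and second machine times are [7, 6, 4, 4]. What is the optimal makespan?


Apply Johnson's rule:
  Group 1 (a <= b): [(2, 2, 6), (4, 3, 4)]
  Group 2 (a > b): [(1, 11, 7), (3, 5, 4)]
Optimal job order: [2, 4, 1, 3]
Schedule:
  Job 2: M1 done at 2, M2 done at 8
  Job 4: M1 done at 5, M2 done at 12
  Job 1: M1 done at 16, M2 done at 23
  Job 3: M1 done at 21, M2 done at 27
Makespan = 27

27


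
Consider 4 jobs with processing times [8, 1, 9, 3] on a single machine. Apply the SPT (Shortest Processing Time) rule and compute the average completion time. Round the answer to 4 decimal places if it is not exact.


Sort jobs by processing time (SPT order): [1, 3, 8, 9]
Compute completion times sequentially:
  Job 1: processing = 1, completes at 1
  Job 2: processing = 3, completes at 4
  Job 3: processing = 8, completes at 12
  Job 4: processing = 9, completes at 21
Sum of completion times = 38
Average completion time = 38/4 = 9.5

9.5


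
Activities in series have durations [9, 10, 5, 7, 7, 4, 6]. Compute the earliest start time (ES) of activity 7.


Activity 7 starts after activities 1 through 6 complete.
Predecessor durations: [9, 10, 5, 7, 7, 4]
ES = 9 + 10 + 5 + 7 + 7 + 4 = 42

42


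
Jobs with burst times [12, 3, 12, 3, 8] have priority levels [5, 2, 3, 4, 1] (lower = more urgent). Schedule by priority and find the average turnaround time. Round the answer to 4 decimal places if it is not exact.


Sort by priority (ascending = highest first):
Order: [(1, 8), (2, 3), (3, 12), (4, 3), (5, 12)]
Completion times:
  Priority 1, burst=8, C=8
  Priority 2, burst=3, C=11
  Priority 3, burst=12, C=23
  Priority 4, burst=3, C=26
  Priority 5, burst=12, C=38
Average turnaround = 106/5 = 21.2

21.2


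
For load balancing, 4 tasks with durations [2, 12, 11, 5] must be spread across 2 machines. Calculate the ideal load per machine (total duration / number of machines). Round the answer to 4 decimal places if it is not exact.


Total processing time = 2 + 12 + 11 + 5 = 30
Number of machines = 2
Ideal balanced load = 30 / 2 = 15.0

15.0


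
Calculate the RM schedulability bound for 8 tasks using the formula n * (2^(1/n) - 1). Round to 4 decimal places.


Compute 2^(1/8) = 1.0905077327
Subtract 1: 1.0905077327 - 1 = 0.0905077327
Multiply by n: 8 * 0.0905077327 = 0.7240618616
Round to 4 dp: 0.7241

0.7241


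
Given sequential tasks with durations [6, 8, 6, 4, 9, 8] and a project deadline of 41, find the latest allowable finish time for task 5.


LF(activity 5) = deadline - sum of successor durations
Successors: activities 6 through 6 with durations [8]
Sum of successor durations = 8
LF = 41 - 8 = 33

33


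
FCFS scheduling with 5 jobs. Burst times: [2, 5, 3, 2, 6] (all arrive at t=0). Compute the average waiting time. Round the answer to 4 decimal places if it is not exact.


FCFS order (as given): [2, 5, 3, 2, 6]
Waiting times:
  Job 1: wait = 0
  Job 2: wait = 2
  Job 3: wait = 7
  Job 4: wait = 10
  Job 5: wait = 12
Sum of waiting times = 31
Average waiting time = 31/5 = 6.2

6.2


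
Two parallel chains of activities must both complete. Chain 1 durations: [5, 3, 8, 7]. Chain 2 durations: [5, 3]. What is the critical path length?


Path A total = 5 + 3 + 8 + 7 = 23
Path B total = 5 + 3 = 8
Critical path = longest path = max(23, 8) = 23

23


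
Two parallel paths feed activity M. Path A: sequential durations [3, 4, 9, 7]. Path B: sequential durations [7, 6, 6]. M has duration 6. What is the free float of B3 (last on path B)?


ES(B3) = sum of predecessors on chain B = 13
EF(B3) = ES + duration = 13 + 6 = 19
Successor of B3 is M. ES(M) = max(sum(A), sum(B)) = max(23, 19) = 23
Free float = ES(successor) - EF(current) = 23 - 19 = 4

4


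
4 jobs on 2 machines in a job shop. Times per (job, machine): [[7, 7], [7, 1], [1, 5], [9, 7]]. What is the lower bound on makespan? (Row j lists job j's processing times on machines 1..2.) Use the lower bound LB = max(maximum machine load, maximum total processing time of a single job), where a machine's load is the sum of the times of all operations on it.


Machine loads:
  Machine 1: 7 + 7 + 1 + 9 = 24
  Machine 2: 7 + 1 + 5 + 7 = 20
Max machine load = 24
Job totals:
  Job 1: 14
  Job 2: 8
  Job 3: 6
  Job 4: 16
Max job total = 16
Lower bound = max(24, 16) = 24

24


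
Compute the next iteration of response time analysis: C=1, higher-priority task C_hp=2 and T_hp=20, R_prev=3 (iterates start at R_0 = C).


R_next = C + ceil(R_prev / T_hp) * C_hp
ceil(3 / 20) = ceil(0.15) = 1
Interference = 1 * 2 = 2
R_next = 1 + 2 = 3
R_next = R_prev, so the iteration has converged (response time = 3).

3


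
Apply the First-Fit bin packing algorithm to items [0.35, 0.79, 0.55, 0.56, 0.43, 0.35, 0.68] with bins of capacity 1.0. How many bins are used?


Place items sequentially using First-Fit:
  Item 0.35 -> new Bin 1
  Item 0.79 -> new Bin 2
  Item 0.55 -> Bin 1 (now 0.9)
  Item 0.56 -> new Bin 3
  Item 0.43 -> Bin 3 (now 0.99)
  Item 0.35 -> new Bin 4
  Item 0.68 -> new Bin 5
Total bins used = 5

5
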